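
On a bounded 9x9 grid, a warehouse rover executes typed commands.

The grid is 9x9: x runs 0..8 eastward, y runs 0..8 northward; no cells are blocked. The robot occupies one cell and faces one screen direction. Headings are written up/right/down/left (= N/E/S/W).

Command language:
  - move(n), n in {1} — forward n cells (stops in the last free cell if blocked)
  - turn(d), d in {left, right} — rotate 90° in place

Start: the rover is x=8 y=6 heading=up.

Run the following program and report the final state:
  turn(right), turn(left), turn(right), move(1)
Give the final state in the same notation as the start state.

begin: x=8 y=6 heading=up
t=1 turn(right) ⇒ x=8 y=6 heading=right
t=2 turn(left) ⇒ x=8 y=6 heading=up
t=3 turn(right) ⇒ x=8 y=6 heading=right
t=4 move(1) ⇒ x=8 y=6 heading=right

x=8 y=6 heading=right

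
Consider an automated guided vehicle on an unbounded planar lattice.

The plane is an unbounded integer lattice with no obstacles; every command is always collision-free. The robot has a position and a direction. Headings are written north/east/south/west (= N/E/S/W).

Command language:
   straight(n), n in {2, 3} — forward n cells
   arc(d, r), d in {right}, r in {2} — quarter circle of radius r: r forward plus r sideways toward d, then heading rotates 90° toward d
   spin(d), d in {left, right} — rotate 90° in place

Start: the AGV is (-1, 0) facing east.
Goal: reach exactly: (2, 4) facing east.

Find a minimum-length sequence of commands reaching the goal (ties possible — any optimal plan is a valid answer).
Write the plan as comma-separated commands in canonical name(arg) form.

spin(right), spin(right), arc(right, 2), arc(right, 2), straight(3)

from: (-1, 0) facing east
step 1 (spin(right)): (-1, 0) facing south
step 2 (spin(right)): (-1, 0) facing west
step 3 (arc(right, 2)): (-3, 2) facing north
step 4 (arc(right, 2)): (-1, 4) facing east
step 5 (straight(3)): (2, 4) facing east
shorter routes all fall short; 5 is best.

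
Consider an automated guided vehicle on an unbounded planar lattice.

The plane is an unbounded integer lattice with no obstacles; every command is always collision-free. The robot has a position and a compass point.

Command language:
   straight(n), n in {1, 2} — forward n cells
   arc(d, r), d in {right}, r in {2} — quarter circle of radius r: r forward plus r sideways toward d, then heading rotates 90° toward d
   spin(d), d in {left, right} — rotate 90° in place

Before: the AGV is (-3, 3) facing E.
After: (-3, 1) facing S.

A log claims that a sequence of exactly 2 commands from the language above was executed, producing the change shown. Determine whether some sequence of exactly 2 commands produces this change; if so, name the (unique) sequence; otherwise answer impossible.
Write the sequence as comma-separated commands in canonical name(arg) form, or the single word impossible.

key: position moved to (-3,1) AND the heading swung to S — translation plus rotation needed
initial: (-3, 3) facing E
1. spin(right) → (-3, 3) facing S
2. straight(2) → (-3, 1) facing S
no other 2-command option fits: unique.

spin(right), straight(2)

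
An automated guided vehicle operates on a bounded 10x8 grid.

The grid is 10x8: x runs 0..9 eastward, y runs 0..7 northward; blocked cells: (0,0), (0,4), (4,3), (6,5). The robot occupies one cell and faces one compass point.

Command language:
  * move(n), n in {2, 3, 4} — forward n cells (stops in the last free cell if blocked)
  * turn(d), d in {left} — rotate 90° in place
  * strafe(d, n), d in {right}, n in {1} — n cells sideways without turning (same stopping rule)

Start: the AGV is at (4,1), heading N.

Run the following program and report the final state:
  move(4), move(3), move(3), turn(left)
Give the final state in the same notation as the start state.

t0: at (4,1), heading N
1. move(4) → at (4,2), heading N
2. move(3) → at (4,2), heading N
3. move(3) → at (4,2), heading N
4. turn(left) → at (4,2), heading W

at (4,2), heading W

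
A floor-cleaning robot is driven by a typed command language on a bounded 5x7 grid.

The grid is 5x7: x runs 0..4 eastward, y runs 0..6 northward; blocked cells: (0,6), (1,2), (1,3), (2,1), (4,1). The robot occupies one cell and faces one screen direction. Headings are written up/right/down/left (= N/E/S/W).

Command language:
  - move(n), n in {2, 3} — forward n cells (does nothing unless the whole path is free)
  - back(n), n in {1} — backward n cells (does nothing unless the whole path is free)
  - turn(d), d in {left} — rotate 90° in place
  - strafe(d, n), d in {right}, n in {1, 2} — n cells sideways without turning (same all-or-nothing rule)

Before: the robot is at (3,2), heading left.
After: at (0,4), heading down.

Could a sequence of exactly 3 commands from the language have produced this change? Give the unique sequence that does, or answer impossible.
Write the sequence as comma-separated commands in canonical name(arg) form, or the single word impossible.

key: running turn(left) before strafe(right, 2) would end elsewhere — order is forced
initial: at (3,2), heading left
[1] after strafe(right, 2): at (3,4), heading left
[2] after move(3): at (0,4), heading left
[3] after turn(left): at (0,4), heading down
no other 3-command option fits: unique.

strafe(right, 2), move(3), turn(left)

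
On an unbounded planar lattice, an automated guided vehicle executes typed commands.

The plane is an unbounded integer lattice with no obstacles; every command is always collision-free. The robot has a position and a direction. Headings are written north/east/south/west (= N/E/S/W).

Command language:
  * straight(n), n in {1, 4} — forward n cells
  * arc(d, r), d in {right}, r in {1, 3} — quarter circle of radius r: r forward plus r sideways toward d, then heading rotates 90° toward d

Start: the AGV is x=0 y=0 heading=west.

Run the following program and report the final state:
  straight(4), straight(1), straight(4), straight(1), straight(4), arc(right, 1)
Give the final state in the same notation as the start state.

x=-15 y=1 heading=north

begin: x=0 y=0 heading=west
step 1 (straight(4)): x=-4 y=0 heading=west
step 2 (straight(1)): x=-5 y=0 heading=west
step 3 (straight(4)): x=-9 y=0 heading=west
step 4 (straight(1)): x=-10 y=0 heading=west
step 5 (straight(4)): x=-14 y=0 heading=west
step 6 (arc(right, 1)): x=-15 y=1 heading=north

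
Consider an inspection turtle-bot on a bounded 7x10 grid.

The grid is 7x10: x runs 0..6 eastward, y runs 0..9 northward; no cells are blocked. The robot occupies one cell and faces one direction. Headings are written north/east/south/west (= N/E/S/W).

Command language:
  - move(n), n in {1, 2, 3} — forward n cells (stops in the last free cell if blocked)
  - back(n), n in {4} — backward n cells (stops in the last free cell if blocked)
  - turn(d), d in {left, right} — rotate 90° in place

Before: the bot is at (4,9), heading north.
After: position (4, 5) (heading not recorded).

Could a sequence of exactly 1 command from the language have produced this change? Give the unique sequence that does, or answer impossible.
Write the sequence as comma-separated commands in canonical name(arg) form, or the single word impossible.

start: at (4,9), heading north
1. back(4) → at (4,5), heading north
no rival 1-sequence matches.

back(4)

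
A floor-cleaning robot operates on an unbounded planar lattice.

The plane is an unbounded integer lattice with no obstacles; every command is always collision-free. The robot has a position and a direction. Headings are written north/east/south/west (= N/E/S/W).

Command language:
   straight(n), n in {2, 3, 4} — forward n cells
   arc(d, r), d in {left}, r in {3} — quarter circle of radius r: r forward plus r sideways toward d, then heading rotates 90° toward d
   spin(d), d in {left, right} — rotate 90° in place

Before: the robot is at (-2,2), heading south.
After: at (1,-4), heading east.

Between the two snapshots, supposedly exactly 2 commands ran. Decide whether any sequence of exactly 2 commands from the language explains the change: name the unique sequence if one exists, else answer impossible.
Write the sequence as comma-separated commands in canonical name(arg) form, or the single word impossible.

straight(3), arc(left, 3)

key: order matters: swapping straight(3) and arc(left, 3) lands elsewhere
t0: at (-2,2), heading south
t=1 straight(3) ⇒ at (-2,-1), heading south
t=2 arc(left, 3) ⇒ at (1,-4), heading east
no rival 2-sequence matches.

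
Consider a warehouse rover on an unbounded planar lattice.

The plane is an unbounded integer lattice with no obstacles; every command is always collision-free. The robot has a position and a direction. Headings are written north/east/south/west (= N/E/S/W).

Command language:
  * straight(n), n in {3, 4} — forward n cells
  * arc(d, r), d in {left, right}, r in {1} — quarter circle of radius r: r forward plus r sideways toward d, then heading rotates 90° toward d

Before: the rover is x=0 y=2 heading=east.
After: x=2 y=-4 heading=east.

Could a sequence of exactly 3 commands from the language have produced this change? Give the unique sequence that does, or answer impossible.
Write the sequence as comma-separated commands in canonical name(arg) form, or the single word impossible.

key: running arc(left, 1) before arc(right, 1) would end elsewhere — order is forced
t0: x=0 y=2 heading=east
[1] after arc(right, 1): x=1 y=1 heading=south
[2] after straight(4): x=1 y=-3 heading=south
[3] after arc(left, 1): x=2 y=-4 heading=east
uniquely the one of 64 3-step routes that fits.

arc(right, 1), straight(4), arc(left, 1)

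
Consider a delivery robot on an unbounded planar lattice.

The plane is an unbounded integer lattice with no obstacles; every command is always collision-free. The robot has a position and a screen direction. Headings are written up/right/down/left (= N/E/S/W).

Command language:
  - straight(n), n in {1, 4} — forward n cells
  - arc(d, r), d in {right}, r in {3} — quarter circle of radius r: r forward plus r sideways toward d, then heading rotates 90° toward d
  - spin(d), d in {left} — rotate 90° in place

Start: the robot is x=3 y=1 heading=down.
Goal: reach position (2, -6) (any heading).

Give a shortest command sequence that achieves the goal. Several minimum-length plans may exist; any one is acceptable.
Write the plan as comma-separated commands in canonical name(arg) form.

straight(1), spin(left), arc(right, 3), arc(right, 3), straight(1)

begin: x=3 y=1 heading=down
[1] after straight(1): x=3 y=0 heading=down
[2] after spin(left): x=3 y=0 heading=right
[3] after arc(right, 3): x=6 y=-3 heading=down
[4] after arc(right, 3): x=3 y=-6 heading=left
[5] after straight(1): x=2 y=-6 heading=left
minimal: 5 command(s), checked below 5.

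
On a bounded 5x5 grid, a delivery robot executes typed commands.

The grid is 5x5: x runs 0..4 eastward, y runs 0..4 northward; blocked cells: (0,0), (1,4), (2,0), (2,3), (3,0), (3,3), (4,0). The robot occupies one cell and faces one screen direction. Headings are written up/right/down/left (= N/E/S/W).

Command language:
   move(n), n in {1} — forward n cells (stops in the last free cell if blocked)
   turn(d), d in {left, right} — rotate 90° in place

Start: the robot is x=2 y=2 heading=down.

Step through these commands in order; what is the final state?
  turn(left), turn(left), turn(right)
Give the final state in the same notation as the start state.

x=2 y=2 heading=right

from: x=2 y=2 heading=down
1. turn(left) → x=2 y=2 heading=right
2. turn(left) → x=2 y=2 heading=up
3. turn(right) → x=2 y=2 heading=right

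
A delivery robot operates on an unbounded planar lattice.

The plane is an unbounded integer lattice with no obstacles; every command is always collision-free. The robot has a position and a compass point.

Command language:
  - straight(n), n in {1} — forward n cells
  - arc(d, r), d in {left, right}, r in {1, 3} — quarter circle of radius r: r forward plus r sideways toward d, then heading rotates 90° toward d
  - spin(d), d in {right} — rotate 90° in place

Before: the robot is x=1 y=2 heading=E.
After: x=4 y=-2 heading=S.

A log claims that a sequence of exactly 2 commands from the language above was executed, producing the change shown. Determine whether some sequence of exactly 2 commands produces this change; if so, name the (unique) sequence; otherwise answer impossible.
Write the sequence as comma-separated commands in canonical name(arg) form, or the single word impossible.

arc(right, 3), straight(1)

key: cell and facing (now S) both changed — the 2 commands mix motion and turning
initial: x=1 y=2 heading=E
step 1 (arc(right, 3)): x=4 y=-1 heading=S
step 2 (straight(1)): x=4 y=-2 heading=S
no other 2-command option fits: unique.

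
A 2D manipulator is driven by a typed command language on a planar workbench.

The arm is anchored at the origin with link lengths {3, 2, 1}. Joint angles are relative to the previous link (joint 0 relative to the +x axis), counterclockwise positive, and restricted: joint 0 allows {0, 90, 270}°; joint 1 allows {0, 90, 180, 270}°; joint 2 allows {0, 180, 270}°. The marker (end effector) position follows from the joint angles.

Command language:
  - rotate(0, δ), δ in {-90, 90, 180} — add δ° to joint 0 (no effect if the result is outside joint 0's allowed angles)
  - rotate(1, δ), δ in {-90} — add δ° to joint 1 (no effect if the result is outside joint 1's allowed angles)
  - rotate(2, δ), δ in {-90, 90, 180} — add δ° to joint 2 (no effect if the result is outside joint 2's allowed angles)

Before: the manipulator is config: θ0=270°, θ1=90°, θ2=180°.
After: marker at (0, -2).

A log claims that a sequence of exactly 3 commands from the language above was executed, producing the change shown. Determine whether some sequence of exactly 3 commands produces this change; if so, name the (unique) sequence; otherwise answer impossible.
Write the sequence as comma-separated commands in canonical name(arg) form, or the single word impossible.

rotate(1, -90), rotate(1, -90), rotate(1, -90)

t0: config: θ0=270°, θ1=90°, θ2=180°
1. rotate(1, -90) → config: θ0=270°, θ1=0°, θ2=180°
2. rotate(1, -90) → config: θ0=270°, θ1=270°, θ2=180°
3. rotate(1, -90) → config: θ0=270°, θ1=180°, θ2=180°
all 343 alternatives checked — unique.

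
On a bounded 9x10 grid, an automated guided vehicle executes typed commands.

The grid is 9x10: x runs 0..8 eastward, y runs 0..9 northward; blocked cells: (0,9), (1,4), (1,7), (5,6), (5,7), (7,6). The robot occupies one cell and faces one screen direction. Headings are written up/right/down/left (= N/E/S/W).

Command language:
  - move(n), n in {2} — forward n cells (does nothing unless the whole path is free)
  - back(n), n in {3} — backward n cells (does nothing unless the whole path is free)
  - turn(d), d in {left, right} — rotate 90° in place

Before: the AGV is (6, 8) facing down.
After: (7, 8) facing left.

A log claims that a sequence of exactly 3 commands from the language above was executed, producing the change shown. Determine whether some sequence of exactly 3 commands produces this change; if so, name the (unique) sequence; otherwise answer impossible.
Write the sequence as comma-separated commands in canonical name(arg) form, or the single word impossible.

key: cell and facing (now W) both changed — the 3 commands mix motion and turning
begin: (6, 8) facing down
step 1 (turn(right)): (6, 8) facing left
step 2 (move(2)): (4, 8) facing left
step 3 (back(3)): (7, 8) facing left
all 64 alternatives checked — unique.

turn(right), move(2), back(3)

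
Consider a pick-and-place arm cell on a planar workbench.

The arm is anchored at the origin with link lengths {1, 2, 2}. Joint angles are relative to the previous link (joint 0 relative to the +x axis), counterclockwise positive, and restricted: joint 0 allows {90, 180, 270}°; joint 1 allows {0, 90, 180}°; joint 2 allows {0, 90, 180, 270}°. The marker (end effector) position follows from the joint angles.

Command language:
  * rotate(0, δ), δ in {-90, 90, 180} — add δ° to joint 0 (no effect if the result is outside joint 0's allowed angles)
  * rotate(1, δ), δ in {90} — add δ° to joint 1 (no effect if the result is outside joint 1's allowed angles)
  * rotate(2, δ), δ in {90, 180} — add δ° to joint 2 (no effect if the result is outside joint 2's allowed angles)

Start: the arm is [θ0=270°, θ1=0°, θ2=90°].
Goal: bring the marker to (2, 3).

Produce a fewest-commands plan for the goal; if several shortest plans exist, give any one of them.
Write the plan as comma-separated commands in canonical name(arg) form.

rotate(2, 180), rotate(0, 180)

from: [θ0=270°, θ1=0°, θ2=90°]
[1] after rotate(2, 180): [θ0=270°, θ1=0°, θ2=270°]
[2] after rotate(0, 180): [θ0=90°, θ1=0°, θ2=270°]
minimal: 2 command(s), checked below 2.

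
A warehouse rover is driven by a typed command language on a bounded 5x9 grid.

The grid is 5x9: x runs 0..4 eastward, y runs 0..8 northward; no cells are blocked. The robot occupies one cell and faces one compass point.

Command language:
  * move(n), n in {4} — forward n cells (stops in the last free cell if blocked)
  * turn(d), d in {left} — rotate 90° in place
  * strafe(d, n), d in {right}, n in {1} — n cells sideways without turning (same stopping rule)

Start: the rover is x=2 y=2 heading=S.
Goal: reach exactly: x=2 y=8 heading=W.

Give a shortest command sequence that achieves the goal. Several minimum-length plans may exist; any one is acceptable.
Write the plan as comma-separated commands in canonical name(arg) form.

t0: x=2 y=2 heading=S
step 1 (turn(left)): x=2 y=2 heading=E
step 2 (turn(left)): x=2 y=2 heading=N
step 3 (move(4)): x=2 y=6 heading=N
step 4 (move(4)): x=2 y=8 heading=N
step 5 (turn(left)): x=2 y=8 heading=W
nothing shorter than 5 reaches the goal.

turn(left), turn(left), move(4), move(4), turn(left)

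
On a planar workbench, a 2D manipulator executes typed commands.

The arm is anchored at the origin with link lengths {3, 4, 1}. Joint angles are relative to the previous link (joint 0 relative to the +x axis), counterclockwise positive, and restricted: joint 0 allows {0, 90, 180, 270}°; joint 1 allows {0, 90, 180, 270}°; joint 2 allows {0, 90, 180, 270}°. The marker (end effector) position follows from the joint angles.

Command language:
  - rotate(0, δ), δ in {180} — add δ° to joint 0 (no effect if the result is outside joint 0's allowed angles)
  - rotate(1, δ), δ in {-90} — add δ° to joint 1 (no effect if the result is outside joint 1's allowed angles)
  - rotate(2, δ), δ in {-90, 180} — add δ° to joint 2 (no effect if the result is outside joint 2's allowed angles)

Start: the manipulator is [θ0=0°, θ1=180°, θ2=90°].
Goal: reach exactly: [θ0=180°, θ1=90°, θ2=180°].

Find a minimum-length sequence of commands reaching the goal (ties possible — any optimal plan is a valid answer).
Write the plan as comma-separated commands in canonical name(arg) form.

begin: [θ0=0°, θ1=180°, θ2=90°]
t=1 rotate(2, -90) ⇒ [θ0=0°, θ1=180°, θ2=0°]
t=2 rotate(1, -90) ⇒ [θ0=0°, θ1=90°, θ2=0°]
t=3 rotate(2, 180) ⇒ [θ0=0°, θ1=90°, θ2=180°]
t=4 rotate(0, 180) ⇒ [θ0=180°, θ1=90°, θ2=180°]
no 3-step plan works, so 4 is optimal.

rotate(2, -90), rotate(1, -90), rotate(2, 180), rotate(0, 180)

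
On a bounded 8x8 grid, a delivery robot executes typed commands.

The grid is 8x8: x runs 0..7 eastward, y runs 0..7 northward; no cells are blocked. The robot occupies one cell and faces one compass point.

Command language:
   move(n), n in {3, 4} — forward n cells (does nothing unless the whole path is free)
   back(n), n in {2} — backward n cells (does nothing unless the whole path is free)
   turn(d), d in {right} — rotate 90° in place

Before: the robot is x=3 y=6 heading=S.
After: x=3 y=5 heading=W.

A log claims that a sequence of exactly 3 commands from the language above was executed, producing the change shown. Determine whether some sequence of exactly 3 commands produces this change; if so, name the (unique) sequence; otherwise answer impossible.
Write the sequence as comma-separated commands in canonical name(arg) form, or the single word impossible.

key: position moved to (3,5) AND the heading swung to W — translation plus rotation needed
start: x=3 y=6 heading=S
t=1 move(3) ⇒ x=3 y=3 heading=S
t=2 back(2) ⇒ x=3 y=5 heading=S
t=3 turn(right) ⇒ x=3 y=5 heading=W
uniquely the one of 64 3-step routes that fits.

move(3), back(2), turn(right)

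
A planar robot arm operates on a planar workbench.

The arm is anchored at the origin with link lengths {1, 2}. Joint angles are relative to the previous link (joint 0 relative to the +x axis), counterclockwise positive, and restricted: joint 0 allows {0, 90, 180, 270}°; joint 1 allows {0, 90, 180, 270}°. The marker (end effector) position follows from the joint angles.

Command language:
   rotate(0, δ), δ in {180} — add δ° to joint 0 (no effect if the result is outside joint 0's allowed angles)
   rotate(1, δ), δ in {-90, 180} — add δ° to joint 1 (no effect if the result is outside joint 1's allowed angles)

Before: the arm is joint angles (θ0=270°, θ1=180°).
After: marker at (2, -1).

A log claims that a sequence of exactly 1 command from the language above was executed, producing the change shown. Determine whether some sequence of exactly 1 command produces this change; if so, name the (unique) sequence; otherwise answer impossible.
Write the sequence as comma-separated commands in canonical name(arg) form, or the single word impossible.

rotate(1, -90)

start: joint angles (θ0=270°, θ1=180°)
t=1 rotate(1, -90) ⇒ joint angles (θ0=270°, θ1=90°)
no other 1-command option fits: unique.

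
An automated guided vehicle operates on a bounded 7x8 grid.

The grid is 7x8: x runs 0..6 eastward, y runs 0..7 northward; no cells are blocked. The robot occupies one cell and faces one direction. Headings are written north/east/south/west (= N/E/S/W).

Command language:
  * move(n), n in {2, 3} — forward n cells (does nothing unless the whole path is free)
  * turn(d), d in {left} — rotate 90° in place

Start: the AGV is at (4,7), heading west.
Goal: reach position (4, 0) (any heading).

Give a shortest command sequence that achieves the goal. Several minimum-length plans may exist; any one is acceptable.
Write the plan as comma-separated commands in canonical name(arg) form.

t0: at (4,7), heading west
t=1 turn(left) ⇒ at (4,7), heading south
t=2 move(3) ⇒ at (4,4), heading south
t=3 move(2) ⇒ at (4,2), heading south
t=4 move(2) ⇒ at (4,0), heading south
minimal: 4 command(s), checked below 4.

turn(left), move(3), move(2), move(2)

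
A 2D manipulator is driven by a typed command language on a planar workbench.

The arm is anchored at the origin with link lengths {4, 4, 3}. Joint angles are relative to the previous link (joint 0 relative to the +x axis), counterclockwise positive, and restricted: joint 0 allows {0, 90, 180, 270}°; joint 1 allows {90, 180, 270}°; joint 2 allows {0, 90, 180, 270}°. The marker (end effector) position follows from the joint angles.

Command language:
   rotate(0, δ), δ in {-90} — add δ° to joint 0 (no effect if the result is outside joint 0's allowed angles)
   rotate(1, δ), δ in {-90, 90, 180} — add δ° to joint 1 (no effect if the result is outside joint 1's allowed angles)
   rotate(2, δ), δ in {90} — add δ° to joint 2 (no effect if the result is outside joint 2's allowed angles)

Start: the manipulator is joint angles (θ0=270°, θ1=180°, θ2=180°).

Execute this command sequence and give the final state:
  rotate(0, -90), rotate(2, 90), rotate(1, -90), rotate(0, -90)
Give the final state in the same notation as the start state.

joint angles (θ0=90°, θ1=90°, θ2=270°)

from: joint angles (θ0=270°, θ1=180°, θ2=180°)
[1] after rotate(0, -90): joint angles (θ0=180°, θ1=180°, θ2=180°)
[2] after rotate(2, 90): joint angles (θ0=180°, θ1=180°, θ2=270°)
[3] after rotate(1, -90): joint angles (θ0=180°, θ1=90°, θ2=270°)
[4] after rotate(0, -90): joint angles (θ0=90°, θ1=90°, θ2=270°)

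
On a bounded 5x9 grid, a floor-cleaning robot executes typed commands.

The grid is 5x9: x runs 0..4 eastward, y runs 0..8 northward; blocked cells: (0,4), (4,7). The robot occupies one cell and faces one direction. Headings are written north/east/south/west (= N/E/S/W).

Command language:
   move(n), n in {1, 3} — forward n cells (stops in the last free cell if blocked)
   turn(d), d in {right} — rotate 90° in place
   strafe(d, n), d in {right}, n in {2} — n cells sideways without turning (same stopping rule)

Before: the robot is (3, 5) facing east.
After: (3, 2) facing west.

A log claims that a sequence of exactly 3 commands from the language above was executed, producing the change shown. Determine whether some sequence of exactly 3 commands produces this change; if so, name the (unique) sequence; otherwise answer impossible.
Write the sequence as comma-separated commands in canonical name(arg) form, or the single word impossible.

turn(right), move(3), turn(right)

key: position moved to (3,2) AND the heading swung to W — translation plus rotation needed
begin: (3, 5) facing east
step 1 (turn(right)): (3, 5) facing south
step 2 (move(3)): (3, 2) facing south
step 3 (turn(right)): (3, 2) facing west
no other 3-command option fits: unique.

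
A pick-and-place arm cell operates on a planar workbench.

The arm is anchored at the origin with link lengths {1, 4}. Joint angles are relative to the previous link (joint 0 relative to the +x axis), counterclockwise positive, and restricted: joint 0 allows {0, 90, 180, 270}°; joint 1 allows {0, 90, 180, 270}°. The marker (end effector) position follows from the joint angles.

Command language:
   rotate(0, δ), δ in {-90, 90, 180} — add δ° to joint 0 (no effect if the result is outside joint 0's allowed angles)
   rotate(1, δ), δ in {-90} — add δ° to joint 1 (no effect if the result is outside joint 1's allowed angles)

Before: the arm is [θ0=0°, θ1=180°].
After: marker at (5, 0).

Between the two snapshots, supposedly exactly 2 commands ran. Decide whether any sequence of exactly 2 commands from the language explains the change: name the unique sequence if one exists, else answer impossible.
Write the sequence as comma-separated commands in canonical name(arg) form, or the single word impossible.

t0: [θ0=0°, θ1=180°]
1. rotate(1, -90) → [θ0=0°, θ1=90°]
2. rotate(1, -90) → [θ0=0°, θ1=0°]
uniquely the one of 16 2-step routes that fits.

rotate(1, -90), rotate(1, -90)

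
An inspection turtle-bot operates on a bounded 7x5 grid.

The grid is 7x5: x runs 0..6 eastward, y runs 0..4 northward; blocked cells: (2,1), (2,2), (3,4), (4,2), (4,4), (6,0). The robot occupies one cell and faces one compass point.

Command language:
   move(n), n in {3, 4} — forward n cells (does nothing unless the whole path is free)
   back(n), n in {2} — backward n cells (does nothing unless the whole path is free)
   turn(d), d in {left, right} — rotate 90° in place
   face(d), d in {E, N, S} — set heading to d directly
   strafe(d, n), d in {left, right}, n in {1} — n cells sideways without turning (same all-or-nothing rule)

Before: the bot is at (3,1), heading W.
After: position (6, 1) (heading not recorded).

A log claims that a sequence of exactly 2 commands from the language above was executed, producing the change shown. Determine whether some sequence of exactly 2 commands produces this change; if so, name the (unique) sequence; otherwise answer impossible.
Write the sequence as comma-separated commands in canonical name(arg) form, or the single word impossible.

face(E), move(3)

key: running move(3) before face(E) would end elsewhere — order is forced
start: at (3,1), heading W
1. face(E) → at (3,1), heading E
2. move(3) → at (6,1), heading E
all 100 alternatives checked — unique.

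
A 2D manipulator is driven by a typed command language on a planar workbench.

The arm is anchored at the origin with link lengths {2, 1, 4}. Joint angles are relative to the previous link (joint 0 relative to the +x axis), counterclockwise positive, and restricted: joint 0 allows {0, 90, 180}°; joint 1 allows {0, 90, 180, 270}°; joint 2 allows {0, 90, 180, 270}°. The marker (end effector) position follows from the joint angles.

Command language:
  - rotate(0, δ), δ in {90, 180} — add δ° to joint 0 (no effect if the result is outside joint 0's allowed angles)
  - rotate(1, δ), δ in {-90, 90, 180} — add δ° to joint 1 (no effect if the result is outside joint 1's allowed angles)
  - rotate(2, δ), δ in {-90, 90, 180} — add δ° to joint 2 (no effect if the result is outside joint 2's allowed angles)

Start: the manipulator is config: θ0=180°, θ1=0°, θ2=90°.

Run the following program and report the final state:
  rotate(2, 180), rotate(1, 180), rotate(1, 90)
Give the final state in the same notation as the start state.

config: θ0=180°, θ1=270°, θ2=270°

start: config: θ0=180°, θ1=0°, θ2=90°
[1] after rotate(2, 180): config: θ0=180°, θ1=0°, θ2=270°
[2] after rotate(1, 180): config: θ0=180°, θ1=180°, θ2=270°
[3] after rotate(1, 90): config: θ0=180°, θ1=270°, θ2=270°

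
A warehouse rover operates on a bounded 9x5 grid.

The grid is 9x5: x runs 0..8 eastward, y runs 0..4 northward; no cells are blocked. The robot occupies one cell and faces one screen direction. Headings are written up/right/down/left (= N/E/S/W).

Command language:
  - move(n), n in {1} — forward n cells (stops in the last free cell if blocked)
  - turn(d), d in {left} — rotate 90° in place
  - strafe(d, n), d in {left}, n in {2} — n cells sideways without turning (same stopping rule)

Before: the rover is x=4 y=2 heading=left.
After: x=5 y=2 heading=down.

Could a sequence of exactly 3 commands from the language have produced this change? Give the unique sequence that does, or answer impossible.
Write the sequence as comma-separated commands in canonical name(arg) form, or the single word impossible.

key: running strafe(left, 2) before move(1) would end elsewhere — order is forced
initial: x=4 y=2 heading=left
step 1 (move(1)): x=3 y=2 heading=left
step 2 (turn(left)): x=3 y=2 heading=down
step 3 (strafe(left, 2)): x=5 y=2 heading=down
no rival 3-sequence matches.

move(1), turn(left), strafe(left, 2)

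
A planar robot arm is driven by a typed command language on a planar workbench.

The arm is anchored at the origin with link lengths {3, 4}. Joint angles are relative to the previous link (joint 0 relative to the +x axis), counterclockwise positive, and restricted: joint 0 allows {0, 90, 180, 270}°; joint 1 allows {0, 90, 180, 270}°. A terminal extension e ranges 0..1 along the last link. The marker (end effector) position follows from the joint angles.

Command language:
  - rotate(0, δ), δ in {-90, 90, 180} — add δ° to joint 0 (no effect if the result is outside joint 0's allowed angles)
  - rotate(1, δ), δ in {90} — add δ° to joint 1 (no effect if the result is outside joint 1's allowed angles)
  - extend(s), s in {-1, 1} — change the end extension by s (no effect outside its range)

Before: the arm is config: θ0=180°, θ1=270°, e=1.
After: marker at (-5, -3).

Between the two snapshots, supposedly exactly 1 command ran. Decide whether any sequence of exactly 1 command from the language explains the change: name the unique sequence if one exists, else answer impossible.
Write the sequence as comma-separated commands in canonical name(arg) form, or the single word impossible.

rotate(0, 90)

start: config: θ0=180°, θ1=270°, e=1
[1] after rotate(0, 90): config: θ0=270°, θ1=270°, e=1
no rival 1-sequence matches.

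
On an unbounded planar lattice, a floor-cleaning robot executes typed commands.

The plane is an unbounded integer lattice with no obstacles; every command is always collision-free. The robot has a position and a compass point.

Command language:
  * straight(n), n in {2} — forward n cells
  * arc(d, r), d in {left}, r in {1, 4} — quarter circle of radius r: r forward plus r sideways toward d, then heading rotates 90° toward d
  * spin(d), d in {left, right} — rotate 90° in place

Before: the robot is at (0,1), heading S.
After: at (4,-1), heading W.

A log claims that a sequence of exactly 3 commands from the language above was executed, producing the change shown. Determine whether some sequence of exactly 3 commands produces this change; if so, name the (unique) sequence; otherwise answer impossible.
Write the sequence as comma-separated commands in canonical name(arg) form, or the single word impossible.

key: cell and facing (now W) both changed — the 3 commands mix motion and turning
begin: at (0,1), heading S
[1] after arc(left, 4): at (4,-3), heading E
[2] after arc(left, 1): at (5,-2), heading N
[3] after arc(left, 1): at (4,-1), heading W
all 125 alternatives checked — unique.

arc(left, 4), arc(left, 1), arc(left, 1)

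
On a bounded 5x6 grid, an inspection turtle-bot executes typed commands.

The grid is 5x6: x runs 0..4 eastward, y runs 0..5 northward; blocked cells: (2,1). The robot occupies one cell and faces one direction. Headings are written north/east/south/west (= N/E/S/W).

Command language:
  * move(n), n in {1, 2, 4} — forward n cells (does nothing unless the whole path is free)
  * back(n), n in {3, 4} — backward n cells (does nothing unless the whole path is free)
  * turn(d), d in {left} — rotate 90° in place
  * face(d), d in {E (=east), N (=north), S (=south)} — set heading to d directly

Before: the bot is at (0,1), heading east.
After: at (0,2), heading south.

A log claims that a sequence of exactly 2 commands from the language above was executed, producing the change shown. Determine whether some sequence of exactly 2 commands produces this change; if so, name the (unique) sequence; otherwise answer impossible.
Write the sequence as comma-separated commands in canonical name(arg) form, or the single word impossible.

impossible

all 81 sequences checked — none match.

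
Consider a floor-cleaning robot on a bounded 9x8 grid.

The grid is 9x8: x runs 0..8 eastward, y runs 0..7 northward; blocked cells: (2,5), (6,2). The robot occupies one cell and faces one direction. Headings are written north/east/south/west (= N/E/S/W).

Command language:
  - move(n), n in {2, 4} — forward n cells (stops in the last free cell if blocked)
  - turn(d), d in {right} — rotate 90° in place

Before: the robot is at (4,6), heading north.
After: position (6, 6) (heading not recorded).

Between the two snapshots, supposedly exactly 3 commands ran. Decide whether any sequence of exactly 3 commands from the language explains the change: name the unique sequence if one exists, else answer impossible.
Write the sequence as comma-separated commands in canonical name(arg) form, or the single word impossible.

turn(right), move(2), turn(right)

t0: at (4,6), heading north
step 1 (turn(right)): at (4,6), heading east
step 2 (move(2)): at (6,6), heading east
step 3 (turn(right)): at (6,6), heading south
no other 3-command option fits: unique.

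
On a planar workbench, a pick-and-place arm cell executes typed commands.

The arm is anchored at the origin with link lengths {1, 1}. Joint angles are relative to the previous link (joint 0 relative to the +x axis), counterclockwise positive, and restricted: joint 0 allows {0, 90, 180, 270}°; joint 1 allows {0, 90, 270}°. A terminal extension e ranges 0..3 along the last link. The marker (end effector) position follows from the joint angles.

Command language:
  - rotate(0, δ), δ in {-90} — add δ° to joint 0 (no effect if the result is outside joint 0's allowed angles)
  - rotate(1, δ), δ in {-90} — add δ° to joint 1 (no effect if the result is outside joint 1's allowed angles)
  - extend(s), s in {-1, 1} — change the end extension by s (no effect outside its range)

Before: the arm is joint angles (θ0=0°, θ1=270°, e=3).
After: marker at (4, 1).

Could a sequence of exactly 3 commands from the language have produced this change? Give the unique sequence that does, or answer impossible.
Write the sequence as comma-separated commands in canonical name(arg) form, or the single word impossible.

rotate(0, -90), rotate(0, -90), rotate(0, -90)

initial: joint angles (θ0=0°, θ1=270°, e=3)
step 1 (rotate(0, -90)): joint angles (θ0=270°, θ1=270°, e=3)
step 2 (rotate(0, -90)): joint angles (θ0=180°, θ1=270°, e=3)
step 3 (rotate(0, -90)): joint angles (θ0=90°, θ1=270°, e=3)
no other 3-command option fits: unique.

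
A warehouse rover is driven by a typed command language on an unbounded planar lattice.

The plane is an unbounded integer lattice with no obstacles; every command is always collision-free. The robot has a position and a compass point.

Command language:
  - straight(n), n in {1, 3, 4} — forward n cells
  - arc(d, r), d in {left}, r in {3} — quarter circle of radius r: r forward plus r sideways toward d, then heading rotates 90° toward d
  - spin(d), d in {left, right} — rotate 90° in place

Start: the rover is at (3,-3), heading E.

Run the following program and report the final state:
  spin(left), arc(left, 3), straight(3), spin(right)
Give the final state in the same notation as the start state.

t0: at (3,-3), heading E
step 1 (spin(left)): at (3,-3), heading N
step 2 (arc(left, 3)): at (0,0), heading W
step 3 (straight(3)): at (-3,0), heading W
step 4 (spin(right)): at (-3,0), heading N

at (-3,0), heading N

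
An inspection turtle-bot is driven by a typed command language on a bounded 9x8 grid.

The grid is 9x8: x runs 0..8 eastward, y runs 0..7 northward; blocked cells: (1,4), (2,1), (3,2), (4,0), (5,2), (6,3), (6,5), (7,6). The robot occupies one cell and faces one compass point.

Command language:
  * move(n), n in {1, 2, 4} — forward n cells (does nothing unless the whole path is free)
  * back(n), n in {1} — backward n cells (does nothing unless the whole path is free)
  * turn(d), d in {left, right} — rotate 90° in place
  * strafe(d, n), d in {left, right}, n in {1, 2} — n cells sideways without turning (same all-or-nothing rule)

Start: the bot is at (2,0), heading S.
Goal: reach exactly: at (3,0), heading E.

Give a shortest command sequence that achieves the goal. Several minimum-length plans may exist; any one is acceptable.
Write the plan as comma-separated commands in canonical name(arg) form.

initial: at (2,0), heading S
1. strafe(left, 1) → at (3,0), heading S
2. turn(left) → at (3,0), heading E
shorter routes all fall short; 2 is best.

strafe(left, 1), turn(left)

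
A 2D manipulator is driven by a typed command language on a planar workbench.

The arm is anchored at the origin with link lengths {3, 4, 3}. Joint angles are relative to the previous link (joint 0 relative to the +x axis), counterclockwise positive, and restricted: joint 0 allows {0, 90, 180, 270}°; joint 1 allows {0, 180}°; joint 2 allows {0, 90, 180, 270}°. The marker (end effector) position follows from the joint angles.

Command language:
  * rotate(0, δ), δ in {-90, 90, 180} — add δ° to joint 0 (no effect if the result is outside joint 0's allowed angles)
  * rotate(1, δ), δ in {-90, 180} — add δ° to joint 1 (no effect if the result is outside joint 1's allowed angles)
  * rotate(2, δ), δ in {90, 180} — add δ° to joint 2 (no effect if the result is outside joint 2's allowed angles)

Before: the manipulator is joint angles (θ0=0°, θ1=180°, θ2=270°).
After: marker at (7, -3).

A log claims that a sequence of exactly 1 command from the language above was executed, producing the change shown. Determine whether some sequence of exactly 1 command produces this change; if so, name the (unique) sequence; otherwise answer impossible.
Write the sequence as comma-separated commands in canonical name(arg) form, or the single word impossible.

from: joint angles (θ0=0°, θ1=180°, θ2=270°)
step 1 (rotate(1, 180)): joint angles (θ0=0°, θ1=0°, θ2=270°)
uniquely the one of 7 1-step routes that fits.

rotate(1, 180)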